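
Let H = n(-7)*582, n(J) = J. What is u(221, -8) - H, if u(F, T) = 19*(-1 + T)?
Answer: 3903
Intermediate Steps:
u(F, T) = -19 + 19*T
H = -4074 (H = -7*582 = -4074)
u(221, -8) - H = (-19 + 19*(-8)) - 1*(-4074) = (-19 - 152) + 4074 = -171 + 4074 = 3903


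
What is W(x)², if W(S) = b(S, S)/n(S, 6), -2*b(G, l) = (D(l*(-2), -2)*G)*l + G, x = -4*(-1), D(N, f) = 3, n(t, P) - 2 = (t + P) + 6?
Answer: 169/81 ≈ 2.0864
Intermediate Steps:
n(t, P) = 8 + P + t (n(t, P) = 2 + ((t + P) + 6) = 2 + ((P + t) + 6) = 2 + (6 + P + t) = 8 + P + t)
x = 4
b(G, l) = -G/2 - 3*G*l/2 (b(G, l) = -((3*G)*l + G)/2 = -(3*G*l + G)/2 = -(G + 3*G*l)/2 = -G/2 - 3*G*l/2)
W(S) = -S*(1 + 3*S)/(2*(14 + S)) (W(S) = (-S*(1 + 3*S)/2)/(8 + 6 + S) = (-S*(1 + 3*S)/2)/(14 + S) = -S*(1 + 3*S)/(2*(14 + S)))
W(x)² = (-1*4*(1 + 3*4)/(28 + 2*4))² = (-1*4*(1 + 12)/(28 + 8))² = (-1*4*13/36)² = (-1*4*1/36*13)² = (-13/9)² = 169/81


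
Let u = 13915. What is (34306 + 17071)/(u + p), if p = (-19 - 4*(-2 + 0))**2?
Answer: 51377/14036 ≈ 3.6604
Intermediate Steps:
p = 121 (p = (-19 - 4*(-2))**2 = (-19 + 8)**2 = (-11)**2 = 121)
(34306 + 17071)/(u + p) = (34306 + 17071)/(13915 + 121) = 51377/14036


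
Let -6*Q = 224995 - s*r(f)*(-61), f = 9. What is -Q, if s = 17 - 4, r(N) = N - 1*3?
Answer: 229753/6 ≈ 38292.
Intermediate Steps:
r(N) = -3 + N (r(N) = N - 3 = -3 + N)
s = 13
Q = -229753/6 (Q = -(224995 - 13*(-3 + 9)*(-61))/6 = -(224995 - 13*6*(-61))/6 = -(224995 - 78*(-61))/6 = -(224995 - 1*(-4758))/6 = -(224995 + 4758)/6 = -⅙*229753 = -229753/6 ≈ -38292.)
-Q = -1*(-229753/6) = 229753/6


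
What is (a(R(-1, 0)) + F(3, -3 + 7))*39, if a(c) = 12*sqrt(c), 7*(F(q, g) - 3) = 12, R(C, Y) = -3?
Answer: 1287/7 + 468*I*sqrt(3) ≈ 183.86 + 810.6*I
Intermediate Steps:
F(q, g) = 33/7 (F(q, g) = 3 + (1/7)*12 = 3 + 12/7 = 33/7)
(a(R(-1, 0)) + F(3, -3 + 7))*39 = (12*sqrt(-3) + 33/7)*39 = (12*(I*sqrt(3)) + 33/7)*39 = (12*I*sqrt(3) + 33/7)*39 = (33/7 + 12*I*sqrt(3))*39 = 1287/7 + 468*I*sqrt(3)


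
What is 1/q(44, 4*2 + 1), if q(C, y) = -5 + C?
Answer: 1/39 ≈ 0.025641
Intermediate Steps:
1/q(44, 4*2 + 1) = 1/(-5 + 44) = 1/39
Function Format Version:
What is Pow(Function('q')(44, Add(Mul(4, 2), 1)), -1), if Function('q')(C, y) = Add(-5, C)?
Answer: Rational(1, 39) ≈ 0.025641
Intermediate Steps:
Pow(Function('q')(44, Add(Mul(4, 2), 1)), -1) = Pow(Add(-5, 44), -1) = Pow(39, -1) = Rational(1, 39)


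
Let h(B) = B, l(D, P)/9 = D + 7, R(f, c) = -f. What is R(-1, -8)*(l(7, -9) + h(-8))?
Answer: 118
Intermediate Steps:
l(D, P) = 63 + 9*D (l(D, P) = 9*(D + 7) = 9*(7 + D) = 63 + 9*D)
R(-1, -8)*(l(7, -9) + h(-8)) = (-1*(-1))*((63 + 9*7) - 8) = 1*((63 + 63) - 8) = 1*(126 - 8) = 1*118 = 118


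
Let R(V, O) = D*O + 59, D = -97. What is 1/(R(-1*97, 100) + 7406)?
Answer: -1/2235 ≈ -0.00044743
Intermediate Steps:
R(V, O) = 59 - 97*O (R(V, O) = -97*O + 59 = 59 - 97*O)
1/(R(-1*97, 100) + 7406) = 1/((59 - 97*100) + 7406) = 1/((59 - 9700) + 7406) = 1/(-9641 + 7406) = 1/(-2235) = -1/2235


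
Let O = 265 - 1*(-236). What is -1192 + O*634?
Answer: 316442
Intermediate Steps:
O = 501 (O = 265 + 236 = 501)
-1192 + O*634 = -1192 + 501*634 = -1192 + 317634 = 316442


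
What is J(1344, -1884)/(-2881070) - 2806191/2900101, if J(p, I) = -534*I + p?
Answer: -1100639445177/835539398807 ≈ -1.3173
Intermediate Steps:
J(p, I) = p - 534*I
J(1344, -1884)/(-2881070) - 2806191/2900101 = (1344 - 534*(-1884))/(-2881070) - 2806191/2900101 = (1344 + 1006056)*(-1/2881070) - 2806191*1/2900101 = 1007400*(-1/2881070) - 2806191/2900101 = -100740/288107 - 2806191/2900101 = -1100639445177/835539398807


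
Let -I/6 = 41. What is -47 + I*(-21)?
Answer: 5119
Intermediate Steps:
I = -246 (I = -6*41 = -246)
-47 + I*(-21) = -47 - 246*(-21) = -47 + 5166 = 5119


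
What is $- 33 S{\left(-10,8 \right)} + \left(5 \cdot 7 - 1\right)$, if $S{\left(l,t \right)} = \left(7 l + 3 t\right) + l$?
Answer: $1882$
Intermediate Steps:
$S{\left(l,t \right)} = 3 t + 8 l$ ($S{\left(l,t \right)} = \left(3 t + 7 l\right) + l = 3 t + 8 l$)
$- 33 S{\left(-10,8 \right)} + \left(5 \cdot 7 - 1\right) = - 33 \left(3 \cdot 8 + 8 \left(-10\right)\right) + \left(5 \cdot 7 - 1\right) = - 33 \left(24 - 80\right) + \left(35 - 1\right) = \left(-33\right) \left(-56\right) + 34 = 1848 + 34 = 1882$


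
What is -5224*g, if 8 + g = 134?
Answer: -658224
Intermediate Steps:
g = 126 (g = -8 + 134 = 126)
-5224*g = -5224*126 = -658224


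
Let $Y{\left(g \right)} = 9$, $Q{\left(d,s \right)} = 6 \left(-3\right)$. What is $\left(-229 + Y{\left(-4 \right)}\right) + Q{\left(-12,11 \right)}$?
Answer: $-238$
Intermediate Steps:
$Q{\left(d,s \right)} = -18$
$\left(-229 + Y{\left(-4 \right)}\right) + Q{\left(-12,11 \right)} = \left(-229 + 9\right) - 18 = -220 - 18 = -238$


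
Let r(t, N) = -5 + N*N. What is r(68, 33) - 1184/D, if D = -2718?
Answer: 1473748/1359 ≈ 1084.4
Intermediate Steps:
r(t, N) = -5 + N²
r(68, 33) - 1184/D = (-5 + 33²) - 1184/(-2718) = (-5 + 1089) - 1184*(-1/2718) = 1084 + 592/1359 = 1473748/1359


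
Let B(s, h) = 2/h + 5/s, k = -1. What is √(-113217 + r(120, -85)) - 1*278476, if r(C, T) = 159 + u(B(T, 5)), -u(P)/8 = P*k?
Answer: -278476 + I*√816824330/85 ≈ -2.7848e+5 + 336.24*I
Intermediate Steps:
u(P) = 8*P (u(P) = -8*P*(-1) = -(-8)*P = 8*P)
r(C, T) = 811/5 + 40/T (r(C, T) = 159 + 8*(2/5 + 5/T) = 159 + 8*(2*(⅕) + 5/T) = 159 + 8*(⅖ + 5/T) = 159 + (16/5 + 40/T) = 811/5 + 40/T)
√(-113217 + r(120, -85)) - 1*278476 = √(-113217 + (811/5 + 40/(-85))) - 1*278476 = √(-113217 + (811/5 + 40*(-1/85))) - 278476 = √(-113217 + (811/5 - 8/17)) - 278476 = √(-113217 + 13747/85) - 278476 = √(-9609698/85) - 278476 = I*√816824330/85 - 278476 = -278476 + I*√816824330/85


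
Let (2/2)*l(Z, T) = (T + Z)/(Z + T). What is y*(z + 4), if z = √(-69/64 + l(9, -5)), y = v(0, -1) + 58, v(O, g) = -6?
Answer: 208 + 13*I*√5/2 ≈ 208.0 + 14.534*I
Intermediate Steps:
l(Z, T) = 1 (l(Z, T) = (T + Z)/(Z + T) = (T + Z)/(T + Z) = 1)
y = 52 (y = -6 + 58 = 52)
z = I*√5/8 (z = √(-69/64 + 1) = √(-5/64) = I*√5/8 ≈ 0.27951*I)
y*(z + 4) = 52*(I*√5/8 + 4) = 52*(4 + I*√5/8) = 208 + 13*I*√5/2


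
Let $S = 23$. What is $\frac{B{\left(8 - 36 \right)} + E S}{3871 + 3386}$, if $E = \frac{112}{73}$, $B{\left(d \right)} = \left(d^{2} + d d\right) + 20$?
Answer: $\frac{39500}{176587} \approx 0.22369$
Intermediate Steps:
$B{\left(d \right)} = 20 + 2 d^{2}$ ($B{\left(d \right)} = \left(d^{2} + d^{2}\right) + 20 = 2 d^{2} + 20 = 20 + 2 d^{2}$)
$E = \frac{112}{73}$ ($E = 112 \cdot \frac{1}{73} = \frac{112}{73} \approx 1.5342$)
$\frac{B{\left(8 - 36 \right)} + E S}{3871 + 3386} = \frac{\left(20 + 2 \left(8 - 36\right)^{2}\right) + \frac{112}{73} \cdot 23}{3871 + 3386} = \frac{\left(20 + 2 \left(8 - 36\right)^{2}\right) + \frac{2576}{73}}{7257} = \left(\left(20 + 2 \left(-28\right)^{2}\right) + \frac{2576}{73}\right) \frac{1}{7257} = \left(\left(20 + 2 \cdot 784\right) + \frac{2576}{73}\right) \frac{1}{7257} = \left(\left(20 + 1568\right) + \frac{2576}{73}\right) \frac{1}{7257} = \left(1588 + \frac{2576}{73}\right) \frac{1}{7257} = \frac{118500}{73} \cdot \frac{1}{7257} = \frac{39500}{176587}$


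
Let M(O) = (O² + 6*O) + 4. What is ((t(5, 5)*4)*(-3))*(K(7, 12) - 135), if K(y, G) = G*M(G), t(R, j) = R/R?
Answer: -30060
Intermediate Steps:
t(R, j) = 1
M(O) = 4 + O² + 6*O
K(y, G) = G*(4 + G² + 6*G)
((t(5, 5)*4)*(-3))*(K(7, 12) - 135) = ((1*4)*(-3))*(12*(4 + 12² + 6*12) - 135) = (4*(-3))*(12*(4 + 144 + 72) - 135) = -12*(12*220 - 135) = -12*(2640 - 135) = -12*2505 = -30060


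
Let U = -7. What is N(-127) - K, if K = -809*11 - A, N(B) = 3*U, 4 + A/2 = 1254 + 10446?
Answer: 32270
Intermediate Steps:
A = 23392 (A = -8 + 2*(1254 + 10446) = -8 + 2*11700 = -8 + 23400 = 23392)
N(B) = -21 (N(B) = 3*(-7) = -21)
K = -32291 (K = -809*11 - 1*23392 = -8899 - 23392 = -32291)
N(-127) - K = -21 - 1*(-32291) = -21 + 32291 = 32270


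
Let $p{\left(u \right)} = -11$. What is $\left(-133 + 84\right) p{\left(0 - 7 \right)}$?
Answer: $539$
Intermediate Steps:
$\left(-133 + 84\right) p{\left(0 - 7 \right)} = \left(-133 + 84\right) \left(-11\right) = \left(-49\right) \left(-11\right) = 539$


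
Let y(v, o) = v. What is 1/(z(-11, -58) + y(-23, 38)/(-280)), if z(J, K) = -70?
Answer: -280/19577 ≈ -0.014302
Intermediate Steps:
1/(z(-11, -58) + y(-23, 38)/(-280)) = 1/(-70 - 23/(-280)) = 1/(-70 - 23*(-1/280)) = 1/(-70 + 23/280) = 1/(-19577/280) = -280/19577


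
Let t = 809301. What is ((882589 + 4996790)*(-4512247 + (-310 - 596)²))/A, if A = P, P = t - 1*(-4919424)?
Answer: -7234401437923/1909575 ≈ -3.7885e+6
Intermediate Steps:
P = 5728725 (P = 809301 - 1*(-4919424) = 809301 + 4919424 = 5728725)
A = 5728725
((882589 + 4996790)*(-4512247 + (-310 - 596)²))/A = ((882589 + 4996790)*(-4512247 + (-310 - 596)²))/5728725 = (5879379*(-4512247 + (-906)²))*(1/5728725) = (5879379*(-4512247 + 820836))*(1/5728725) = (5879379*(-3691411))*(1/5728725) = -21703204313769*1/5728725 = -7234401437923/1909575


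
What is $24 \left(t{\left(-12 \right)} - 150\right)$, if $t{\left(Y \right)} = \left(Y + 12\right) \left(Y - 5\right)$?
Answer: $-3600$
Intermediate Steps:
$t{\left(Y \right)} = \left(-5 + Y\right) \left(12 + Y\right)$ ($t{\left(Y \right)} = \left(12 + Y\right) \left(-5 + Y\right) = \left(-5 + Y\right) \left(12 + Y\right)$)
$24 \left(t{\left(-12 \right)} - 150\right) = 24 \left(\left(-60 + \left(-12\right)^{2} + 7 \left(-12\right)\right) - 150\right) = 24 \left(\left(-60 + 144 - 84\right) - 150\right) = 24 \left(0 - 150\right) = 24 \left(-150\right) = -3600$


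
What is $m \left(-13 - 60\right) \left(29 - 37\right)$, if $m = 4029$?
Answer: $2352936$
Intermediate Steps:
$m \left(-13 - 60\right) \left(29 - 37\right) = 4029 \left(-13 - 60\right) \left(29 - 37\right) = 4029 \left(\left(-73\right) \left(-8\right)\right) = 4029 \cdot 584 = 2352936$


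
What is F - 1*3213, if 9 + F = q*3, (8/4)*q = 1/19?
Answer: -122433/38 ≈ -3221.9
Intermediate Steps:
q = 1/38 (q = (½)/19 = (½)*(1/19) = 1/38 ≈ 0.026316)
F = -339/38 (F = -9 + (1/38)*3 = -9 + 3/38 = -339/38 ≈ -8.9211)
F - 1*3213 = -339/38 - 1*3213 = -339/38 - 3213 = -122433/38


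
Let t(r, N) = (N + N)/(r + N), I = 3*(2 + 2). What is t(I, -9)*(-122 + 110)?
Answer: 72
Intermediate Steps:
I = 12 (I = 3*4 = 12)
t(r, N) = 2*N/(N + r) (t(r, N) = (2*N)/(N + r) = 2*N/(N + r))
t(I, -9)*(-122 + 110) = (2*(-9)/(-9 + 12))*(-122 + 110) = (2*(-9)/3)*(-12) = (2*(-9)*(⅓))*(-12) = -6*(-12) = 72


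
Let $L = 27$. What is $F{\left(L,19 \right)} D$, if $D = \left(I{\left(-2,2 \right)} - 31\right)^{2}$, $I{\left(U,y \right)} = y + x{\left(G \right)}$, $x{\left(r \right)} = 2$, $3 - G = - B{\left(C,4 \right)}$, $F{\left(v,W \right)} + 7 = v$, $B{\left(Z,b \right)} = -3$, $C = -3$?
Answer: $14580$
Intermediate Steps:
$F{\left(v,W \right)} = -7 + v$
$G = 0$ ($G = 3 - \left(-1\right) \left(-3\right) = 3 - 3 = 0$)
$I{\left(U,y \right)} = 2 + y$ ($I{\left(U,y \right)} = y + 2 = 2 + y$)
$D = 729$ ($D = \left(\left(2 + 2\right) - 31\right)^{2} = \left(4 - 31\right)^{2} = \left(-27\right)^{2} = 729$)
$F{\left(L,19 \right)} D = \left(-7 + 27\right) 729 = 20 \cdot 729 = 14580$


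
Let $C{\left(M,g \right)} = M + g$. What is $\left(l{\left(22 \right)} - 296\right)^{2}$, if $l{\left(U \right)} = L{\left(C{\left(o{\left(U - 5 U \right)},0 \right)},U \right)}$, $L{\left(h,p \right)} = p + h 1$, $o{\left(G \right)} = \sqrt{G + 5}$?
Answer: $\left(274 - i \sqrt{83}\right)^{2} \approx 74993.0 - 4992.5 i$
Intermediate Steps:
$o{\left(G \right)} = \sqrt{5 + G}$
$L{\left(h,p \right)} = h + p$ ($L{\left(h,p \right)} = p + h = h + p$)
$l{\left(U \right)} = U + \sqrt{5 - 4 U}$ ($l{\left(U \right)} = \left(\sqrt{5 + \left(U - 5 U\right)} + 0\right) + U = \left(\sqrt{5 - 4 U} + 0\right) + U = \sqrt{5 - 4 U} + U = U + \sqrt{5 - 4 U}$)
$\left(l{\left(22 \right)} - 296\right)^{2} = \left(\left(22 + \sqrt{5 - 88}\right) - 296\right)^{2} = \left(\left(22 + \sqrt{-83}\right) - 296\right)^{2} = \left(\left(22 + i \sqrt{83}\right) - 296\right)^{2} = \left(-274 + i \sqrt{83}\right)^{2}$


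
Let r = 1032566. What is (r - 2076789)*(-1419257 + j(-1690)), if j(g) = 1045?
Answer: 1480929589276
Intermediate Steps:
(r - 2076789)*(-1419257 + j(-1690)) = (1032566 - 2076789)*(-1419257 + 1045) = -1044223*(-1418212) = 1480929589276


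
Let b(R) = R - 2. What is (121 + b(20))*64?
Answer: 8896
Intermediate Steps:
b(R) = -2 + R
(121 + b(20))*64 = (121 + (-2 + 20))*64 = (121 + 18)*64 = 139*64 = 8896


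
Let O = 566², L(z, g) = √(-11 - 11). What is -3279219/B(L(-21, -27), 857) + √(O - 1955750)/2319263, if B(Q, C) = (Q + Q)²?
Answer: 3279219/88 + I*√1635394/2319263 ≈ 37264.0 + 0.00055139*I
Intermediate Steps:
L(z, g) = I*√22 (L(z, g) = √(-22) = I*√22)
O = 320356
B(Q, C) = 4*Q² (B(Q, C) = (2*Q)² = 4*Q²)
-3279219/B(L(-21, -27), 857) + √(O - 1955750)/2319263 = -3279219/(4*(I*√22)²) + √(320356 - 1955750)/2319263 = -3279219/(4*(-22)) + √(-1635394)*(1/2319263) = -3279219/(-88) + (I*√1635394)*(1/2319263) = -3279219*(-1/88) + I*√1635394/2319263 = 3279219/88 + I*√1635394/2319263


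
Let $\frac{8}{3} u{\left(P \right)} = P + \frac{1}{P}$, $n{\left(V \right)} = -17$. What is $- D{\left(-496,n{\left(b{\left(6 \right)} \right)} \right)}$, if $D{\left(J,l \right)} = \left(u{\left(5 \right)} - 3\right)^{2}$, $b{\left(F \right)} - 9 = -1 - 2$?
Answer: $- \frac{441}{400} \approx -1.1025$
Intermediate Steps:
$b{\left(F \right)} = 6$ ($b{\left(F \right)} = 9 - 3 = 6$)
$u{\left(P \right)} = \frac{3 P}{8} + \frac{3}{8 P}$ ($u{\left(P \right)} = \frac{3 \left(P + \frac{1}{P}\right)}{8} = \frac{3 P}{8} + \frac{3}{8 P}$)
$D{\left(J,l \right)} = \frac{441}{400}$ ($D{\left(J,l \right)} = \left(\frac{3 \left(1 + 5^{2}\right)}{8 \cdot 5} - 3\right)^{2} = \left(\frac{3}{8} \cdot \frac{1}{5} \left(1 + 25\right) - 3\right)^{2} = \left(\frac{3}{8} \cdot \frac{1}{5} \cdot 26 - 3\right)^{2} = \left(\frac{39}{20} - 3\right)^{2} = \left(- \frac{21}{20}\right)^{2} = \frac{441}{400}$)
$- D{\left(-496,n{\left(b{\left(6 \right)} \right)} \right)} = \left(-1\right) \frac{441}{400} = - \frac{441}{400}$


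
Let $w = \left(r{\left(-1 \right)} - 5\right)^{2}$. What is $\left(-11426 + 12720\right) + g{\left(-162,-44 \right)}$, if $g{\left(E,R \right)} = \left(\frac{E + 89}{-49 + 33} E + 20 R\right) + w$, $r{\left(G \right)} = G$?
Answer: $- \frac{2313}{8} \approx -289.13$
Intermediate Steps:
$w = 36$ ($w = \left(-1 - 5\right)^{2} = \left(-6\right)^{2} = 36$)
$g{\left(E,R \right)} = 36 + 20 R + E \left(- \frac{89}{16} - \frac{E}{16}\right)$ ($g{\left(E,R \right)} = \left(\frac{E + 89}{-49 + 33} E + 20 R\right) + 36 = \left(\frac{89 + E}{-16} E + 20 R\right) + 36 = \left(\left(89 + E\right) \left(- \frac{1}{16}\right) E + 20 R\right) + 36 = \left(\left(- \frac{89}{16} - \frac{E}{16}\right) E + 20 R\right) + 36 = \left(E \left(- \frac{89}{16} - \frac{E}{16}\right) + 20 R\right) + 36 = \left(20 R + E \left(- \frac{89}{16} - \frac{E}{16}\right)\right) + 36 = 36 + 20 R + E \left(- \frac{89}{16} - \frac{E}{16}\right)$)
$\left(-11426 + 12720\right) + g{\left(-162,-44 \right)} = \left(-11426 + 12720\right) + \left(36 + 20 \left(-44\right) - - \frac{7209}{8} - \frac{\left(-162\right)^{2}}{16}\right) = 1294 + \left(36 - 880 + \frac{7209}{8} - \frac{6561}{4}\right) = 1294 - \frac{12665}{8} = - \frac{2313}{8}$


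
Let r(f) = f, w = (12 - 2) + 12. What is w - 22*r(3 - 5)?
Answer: 66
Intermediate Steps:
w = 22 (w = 10 + 12 = 22)
w - 22*r(3 - 5) = 22 - 22*(3 - 5) = 22 - 22*(-2) = 22 + 44 = 66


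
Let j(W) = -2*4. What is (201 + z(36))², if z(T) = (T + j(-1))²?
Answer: 970225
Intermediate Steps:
j(W) = -8
z(T) = (-8 + T)² (z(T) = (T - 8)² = (-8 + T)²)
(201 + z(36))² = (201 + (-8 + 36)²)² = (201 + 28²)² = (201 + 784)² = 985² = 970225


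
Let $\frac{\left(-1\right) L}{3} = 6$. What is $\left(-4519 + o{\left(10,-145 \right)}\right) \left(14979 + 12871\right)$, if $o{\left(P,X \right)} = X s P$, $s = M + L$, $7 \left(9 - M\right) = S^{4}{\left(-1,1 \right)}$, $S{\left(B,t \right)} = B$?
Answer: $\frac{1703500950}{7} \approx 2.4336 \cdot 10^{8}$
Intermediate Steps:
$L = -18$ ($L = \left(-3\right) 6 = -18$)
$M = \frac{62}{7}$ ($M = 9 - \frac{\left(-1\right)^{4}}{7} = 9 - \frac{1}{7} = \frac{62}{7} \approx 8.8571$)
$s = - \frac{64}{7}$ ($s = \frac{62}{7} - 18 = - \frac{64}{7} \approx -9.1429$)
$o{\left(P,X \right)} = - \frac{64 P X}{7}$ ($o{\left(P,X \right)} = X \left(- \frac{64}{7}\right) P = - \frac{64 X}{7} P = - \frac{64 P X}{7}$)
$\left(-4519 + o{\left(10,-145 \right)}\right) \left(14979 + 12871\right) = \left(-4519 - \frac{640}{7} \left(-145\right)\right) \left(14979 + 12871\right) = \left(-4519 + \frac{92800}{7}\right) 27850 = \frac{61167}{7} \cdot 27850 = \frac{1703500950}{7}$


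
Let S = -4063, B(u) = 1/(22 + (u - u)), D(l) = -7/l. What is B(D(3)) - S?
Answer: 89387/22 ≈ 4063.0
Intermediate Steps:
B(u) = 1/22 (B(u) = 1/(22 + 0) = 1/22)
B(D(3)) - S = 1/22 - 1*(-4063) = 1/22 + 4063 = 89387/22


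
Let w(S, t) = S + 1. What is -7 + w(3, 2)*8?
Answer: 25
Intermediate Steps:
w(S, t) = 1 + S
-7 + w(3, 2)*8 = -7 + (1 + 3)*8 = -7 + 4*8 = -7 + 32 = 25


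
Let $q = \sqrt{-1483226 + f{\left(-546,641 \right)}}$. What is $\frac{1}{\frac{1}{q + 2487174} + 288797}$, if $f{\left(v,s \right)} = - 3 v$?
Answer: $\frac{1786508635189646782}{515938334317582710090933} + \frac{2 i \sqrt{370397}}{515938334317582710090933} \approx 3.4626 \cdot 10^{-6} + 2.3592 \cdot 10^{-21} i$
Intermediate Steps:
$q = 2 i \sqrt{370397}$ ($q = \sqrt{-1483226 - -1638} = \sqrt{-1483226 + 1638} = \sqrt{-1481588} = 2 i \sqrt{370397} \approx 1217.2 i$)
$\frac{1}{\frac{1}{q + 2487174} + 288797} = \frac{1}{\frac{1}{2 i \sqrt{370397} + 2487174} + 288797} = \frac{1}{\frac{1}{2487174 + 2 i \sqrt{370397}} + 288797} = \frac{1}{288797 + \frac{1}{2487174 + 2 i \sqrt{370397}}}$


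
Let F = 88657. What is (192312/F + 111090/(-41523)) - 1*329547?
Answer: -404388251392057/1227101537 ≈ -3.2955e+5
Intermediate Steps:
(192312/F + 111090/(-41523)) - 1*329547 = (192312/88657 + 111090/(-41523)) - 1*329547 = (192312*(1/88657) + 111090*(-1/41523)) - 329547 = (192312/88657 - 37030/13841) - 329547 = -621178318/1227101537 - 329547 = -404388251392057/1227101537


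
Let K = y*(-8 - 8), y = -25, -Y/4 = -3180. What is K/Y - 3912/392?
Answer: -77506/7791 ≈ -9.9482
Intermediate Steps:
Y = 12720 (Y = -4*(-3180) = 12720)
K = 400 (K = -25*(-8 - 8) = -25*(-16) = 400)
K/Y - 3912/392 = 400/12720 - 3912/392 = 400*(1/12720) - 3912*1/392 = 5/159 - 489/49 = -77506/7791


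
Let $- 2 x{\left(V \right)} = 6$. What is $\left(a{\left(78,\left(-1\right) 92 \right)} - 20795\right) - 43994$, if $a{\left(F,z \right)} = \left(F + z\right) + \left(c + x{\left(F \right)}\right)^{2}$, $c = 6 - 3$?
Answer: $-64803$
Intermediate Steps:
$c = 3$
$x{\left(V \right)} = -3$ ($x{\left(V \right)} = \left(- \frac{1}{2}\right) 6 = -3$)
$a{\left(F,z \right)} = F + z$ ($a{\left(F,z \right)} = \left(F + z\right) + \left(3 - 3\right)^{2} = \left(F + z\right) + 0^{2} = \left(F + z\right) + 0 = F + z$)
$\left(a{\left(78,\left(-1\right) 92 \right)} - 20795\right) - 43994 = \left(\left(78 - 92\right) - 20795\right) - 43994 = \left(-14 - 20795\right) - 43994 = -20809 - 43994 = -64803$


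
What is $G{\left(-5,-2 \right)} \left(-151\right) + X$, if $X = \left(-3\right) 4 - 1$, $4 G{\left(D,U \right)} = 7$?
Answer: $- \frac{1109}{4} \approx -277.25$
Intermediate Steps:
$G{\left(D,U \right)} = \frac{7}{4}$ ($G{\left(D,U \right)} = \frac{1}{4} \cdot 7 = \frac{7}{4}$)
$X = -13$ ($X = -12 - 1 = -13$)
$G{\left(-5,-2 \right)} \left(-151\right) + X = \frac{7}{4} \left(-151\right) - 13 = - \frac{1057}{4} - 13 = - \frac{1109}{4}$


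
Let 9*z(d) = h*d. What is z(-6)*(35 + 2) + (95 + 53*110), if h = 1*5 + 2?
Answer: 17257/3 ≈ 5752.3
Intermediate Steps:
h = 7 (h = 5 + 2 = 7)
z(d) = 7*d/9 (z(d) = (7*d)/9 = 7*d/9)
z(-6)*(35 + 2) + (95 + 53*110) = ((7/9)*(-6))*(35 + 2) + (95 + 53*110) = -14/3*37 + (95 + 5830) = -518/3 + 5925 = 17257/3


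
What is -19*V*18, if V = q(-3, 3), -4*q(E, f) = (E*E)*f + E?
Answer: 2052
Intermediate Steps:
q(E, f) = -E/4 - f*E²/4 (q(E, f) = -((E*E)*f + E)/4 = -(E²*f + E)/4 = -(f*E² + E)/4 = -(E + f*E²)/4 = -E/4 - f*E²/4)
V = -6 (V = -¼*(-3)*(1 - 3*3) = -¼*(-3)*(1 - 9) = -¼*(-3)*(-8) = -6)
-19*V*18 = -19*(-6)*18 = 114*18 = 2052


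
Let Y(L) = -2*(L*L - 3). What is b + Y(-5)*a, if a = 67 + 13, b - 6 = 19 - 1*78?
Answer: -3573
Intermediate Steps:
b = -53 (b = 6 + (19 - 1*78) = 6 + (19 - 78) = 6 - 59 = -53)
a = 80
Y(L) = 6 - 2*L**2 (Y(L) = -2*(L**2 - 3) = -2*(-3 + L**2) = 6 - 2*L**2)
b + Y(-5)*a = -53 + (6 - 2*(-5)**2)*80 = -53 + (6 - 2*25)*80 = -53 + (6 - 50)*80 = -53 - 44*80 = -53 - 3520 = -3573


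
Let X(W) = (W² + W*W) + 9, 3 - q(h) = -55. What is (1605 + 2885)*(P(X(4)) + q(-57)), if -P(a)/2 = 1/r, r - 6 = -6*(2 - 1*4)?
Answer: 2339290/9 ≈ 2.5992e+5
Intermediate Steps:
q(h) = 58 (q(h) = 3 - 1*(-55) = 3 + 55 = 58)
r = 18 (r = 6 - 6*(2 - 1*4) = 6 - 6*(2 - 4) = 6 - 6*(-2) = 6 + 12 = 18)
X(W) = 9 + 2*W² (X(W) = (W² + W²) + 9 = 2*W² + 9 = 9 + 2*W²)
P(a) = -⅑ (P(a) = -2/18 = -2*1/18 = -⅑)
(1605 + 2885)*(P(X(4)) + q(-57)) = (1605 + 2885)*(-⅑ + 58) = 4490*(521/9) = 2339290/9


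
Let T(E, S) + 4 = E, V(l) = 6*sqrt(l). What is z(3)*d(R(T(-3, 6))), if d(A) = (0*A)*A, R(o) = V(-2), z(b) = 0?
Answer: 0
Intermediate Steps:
T(E, S) = -4 + E
R(o) = 6*I*sqrt(2) (R(o) = 6*sqrt(-2) = 6*(I*sqrt(2)) = 6*I*sqrt(2))
d(A) = 0 (d(A) = 0*A = 0)
z(3)*d(R(T(-3, 6))) = 0*0 = 0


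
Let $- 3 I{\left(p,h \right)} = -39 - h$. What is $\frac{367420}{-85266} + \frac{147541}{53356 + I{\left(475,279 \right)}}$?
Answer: $- \frac{3531388567}{2279245446} \approx -1.5494$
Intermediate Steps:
$I{\left(p,h \right)} = 13 + \frac{h}{3}$ ($I{\left(p,h \right)} = - \frac{-39 - h}{3} = 13 + \frac{h}{3}$)
$\frac{367420}{-85266} + \frac{147541}{53356 + I{\left(475,279 \right)}} = \frac{367420}{-85266} + \frac{147541}{53356 + \left(13 + \frac{1}{3} \cdot 279\right)} = 367420 \left(- \frac{1}{85266}\right) + \frac{147541}{53356 + \left(13 + 93\right)} = - \frac{183710}{42633} + \frac{147541}{53356 + 106} = - \frac{183710}{42633} + \frac{147541}{53462} = - \frac{3531388567}{2279245446}$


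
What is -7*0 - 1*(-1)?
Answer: 1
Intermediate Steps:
-7*0 - 1*(-1) = 0 + 1 = 1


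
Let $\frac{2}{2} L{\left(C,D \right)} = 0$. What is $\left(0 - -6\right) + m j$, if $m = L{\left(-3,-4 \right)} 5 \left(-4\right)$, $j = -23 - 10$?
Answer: $6$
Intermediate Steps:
$L{\left(C,D \right)} = 0$
$j = -33$
$m = 0$ ($m = 0 \cdot 5 \left(-4\right) = 0 \left(-4\right) = 0$)
$\left(0 - -6\right) + m j = \left(0 - -6\right) + 0 \left(-33\right) = \left(0 + 6\right) + 0 = 6 + 0 = 6$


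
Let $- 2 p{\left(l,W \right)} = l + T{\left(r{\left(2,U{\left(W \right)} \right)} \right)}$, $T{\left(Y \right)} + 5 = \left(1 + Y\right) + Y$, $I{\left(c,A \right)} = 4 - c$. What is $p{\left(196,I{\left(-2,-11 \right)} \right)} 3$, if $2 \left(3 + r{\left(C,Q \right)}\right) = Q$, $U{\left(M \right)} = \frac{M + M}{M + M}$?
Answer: $- \frac{561}{2} \approx -280.5$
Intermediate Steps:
$U{\left(M \right)} = 1$ ($U{\left(M \right)} = \frac{2 M}{2 M} = 2 M \frac{1}{2 M} = 1$)
$r{\left(C,Q \right)} = -3 + \frac{Q}{2}$
$T{\left(Y \right)} = -4 + 2 Y$ ($T{\left(Y \right)} = -5 + \left(\left(1 + Y\right) + Y\right) = -5 + \left(1 + 2 Y\right) = -4 + 2 Y$)
$p{\left(l,W \right)} = \frac{9}{2} - \frac{l}{2}$ ($p{\left(l,W \right)} = - \frac{l + \left(-4 + 2 \left(-3 + \frac{1}{2} \cdot 1\right)\right)}{2} = - \frac{l + \left(-4 + 2 \left(-3 + \frac{1}{2}\right)\right)}{2} = - \frac{l + \left(-4 + 2 \left(- \frac{5}{2}\right)\right)}{2} = - \frac{l - 9}{2} = - \frac{-9 + l}{2} = \frac{9}{2} - \frac{l}{2}$)
$p{\left(196,I{\left(-2,-11 \right)} \right)} 3 = \left(\frac{9}{2} - 98\right) 3 = \left(- \frac{187}{2}\right) 3 = - \frac{561}{2}$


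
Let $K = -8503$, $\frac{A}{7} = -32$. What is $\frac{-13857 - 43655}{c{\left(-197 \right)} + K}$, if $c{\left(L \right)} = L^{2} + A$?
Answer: $- \frac{2212}{1157} \approx -1.9118$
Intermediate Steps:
$A = -224$ ($A = 7 \left(-32\right) = -224$)
$c{\left(L \right)} = -224 + L^{2}$ ($c{\left(L \right)} = L^{2} - 224 = -224 + L^{2}$)
$\frac{-13857 - 43655}{c{\left(-197 \right)} + K} = \frac{-13857 - 43655}{\left(-224 + \left(-197\right)^{2}\right) - 8503} = - \frac{57512}{\left(-224 + 38809\right) - 8503} = - \frac{57512}{38585 - 8503} = - \frac{57512}{30082} = \left(-57512\right) \frac{1}{30082} = - \frac{2212}{1157}$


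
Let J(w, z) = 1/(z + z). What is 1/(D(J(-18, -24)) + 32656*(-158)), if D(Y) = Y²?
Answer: -2304/11887828991 ≈ -1.9381e-7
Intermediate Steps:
J(w, z) = 1/(2*z)
1/(D(J(-18, -24)) + 32656*(-158)) = 1/(((½)/(-24))² + 32656*(-158)) = 1/(((½)*(-1/24))² - 5159648) = 1/((-1/48)² - 5159648) = 1/(1/2304 - 5159648) = 1/(-11887828991/2304) = -2304/11887828991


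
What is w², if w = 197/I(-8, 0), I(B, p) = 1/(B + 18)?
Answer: 3880900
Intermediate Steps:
I(B, p) = 1/(18 + B)
w = 1970 (w = 197/(1/(18 - 8)) = 197/(1/10) = 197/(⅒) = 197*10 = 1970)
w² = 1970² = 3880900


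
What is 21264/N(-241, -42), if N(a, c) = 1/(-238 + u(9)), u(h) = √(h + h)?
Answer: -5060832 + 63792*√2 ≈ -4.9706e+6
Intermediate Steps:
u(h) = √2*√h (u(h) = √(2*h) = √2*√h)
N(a, c) = 1/(-238 + 3*√2) (N(a, c) = 1/(-238 + √2*√9) = 1/(-238 + √2*3) = 1/(-238 + 3*√2))
21264/N(-241, -42) = 21264/(-119/28313 - 3*√2/56626)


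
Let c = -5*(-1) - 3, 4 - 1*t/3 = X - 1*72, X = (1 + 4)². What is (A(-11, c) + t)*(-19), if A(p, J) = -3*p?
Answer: -3534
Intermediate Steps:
X = 25 (X = 5² = 25)
t = 153 (t = 12 - 3*(25 - 1*72) = 12 - 3*(25 - 72) = 12 - 3*(-47) = 12 + 141 = 153)
c = 2 (c = 5 - 3 = 2)
(A(-11, c) + t)*(-19) = (-3*(-11) + 153)*(-19) = (33 + 153)*(-19) = 186*(-19) = -3534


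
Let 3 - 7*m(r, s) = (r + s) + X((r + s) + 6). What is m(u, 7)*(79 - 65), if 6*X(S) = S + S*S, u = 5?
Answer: -132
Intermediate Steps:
X(S) = S/6 + S²/6 (X(S) = (S + S*S)/6 = (S + S²)/6 = S/6 + S²/6)
m(r, s) = 3/7 - r/7 - s/7 - (6 + r + s)*(7 + r + s)/42 (m(r, s) = 3/7 - ((r + s) + ((r + s) + 6)*(1 + ((r + s) + 6))/6)/7 = 3/7 - ((r + s) + (6 + r + s)*(1 + (6 + r + s))/6)/7 = 3/7 - ((r + s) + (6 + r + s)*(7 + r + s)/6)/7 = 3/7 - (r + s + (6 + r + s)*(7 + r + s)/6)/7 = 3/7 + (-r/7 - s/7 - (6 + r + s)*(7 + r + s)/42) = 3/7 - r/7 - s/7 - (6 + r + s)*(7 + r + s)/42)
m(u, 7)*(79 - 65) = (3/7 - ⅐*5 - ⅐*7 - (6 + 5 + 7)*(7 + 5 + 7)/42)*(79 - 65) = (3/7 - 5/7 - 1 - 1/42*18*19)*14 = (3/7 - 5/7 - 1 - 57/7)*14 = -66/7*14 = -132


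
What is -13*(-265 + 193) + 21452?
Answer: 22388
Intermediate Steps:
-13*(-265 + 193) + 21452 = -13*(-72) + 21452 = 936 + 21452 = 22388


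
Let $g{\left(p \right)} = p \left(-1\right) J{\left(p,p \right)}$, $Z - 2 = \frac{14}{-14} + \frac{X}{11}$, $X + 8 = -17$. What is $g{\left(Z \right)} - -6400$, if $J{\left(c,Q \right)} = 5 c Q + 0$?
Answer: $\frac{8532120}{1331} \approx 6410.3$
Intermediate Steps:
$X = -25$ ($X = -8 - 17 = -25$)
$J{\left(c,Q \right)} = 5 Q c$ ($J{\left(c,Q \right)} = 5 Q c + 0 = 5 Q c$)
$Z = - \frac{14}{11}$ ($Z = 2 + \left(\frac{14}{-14} - \frac{25}{11}\right) = 2 + \left(14 \left(- \frac{1}{14}\right) - \frac{25}{11}\right) = 2 - \frac{36}{11} = - \frac{14}{11} \approx -1.2727$)
$g{\left(p \right)} = - 5 p^{3}$ ($g{\left(p \right)} = p \left(-1\right) 5 p p = - p 5 p^{2} = - 5 p^{3}$)
$g{\left(Z \right)} - -6400 = - 5 \left(- \frac{14}{11}\right)^{3} - -6400 = \left(-5\right) \left(- \frac{2744}{1331}\right) + 6400 = \frac{13720}{1331} + 6400 = \frac{8532120}{1331}$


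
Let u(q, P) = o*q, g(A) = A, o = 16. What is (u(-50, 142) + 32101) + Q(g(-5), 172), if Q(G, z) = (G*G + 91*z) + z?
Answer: 47150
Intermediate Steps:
Q(G, z) = G² + 92*z (Q(G, z) = (G² + 91*z) + z = G² + 92*z)
u(q, P) = 16*q
(u(-50, 142) + 32101) + Q(g(-5), 172) = (16*(-50) + 32101) + ((-5)² + 92*172) = (-800 + 32101) + (25 + 15824) = 31301 + 15849 = 47150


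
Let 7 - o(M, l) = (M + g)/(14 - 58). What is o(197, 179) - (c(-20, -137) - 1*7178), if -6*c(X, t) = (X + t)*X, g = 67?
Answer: 23143/3 ≈ 7714.3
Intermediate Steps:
o(M, l) = 375/44 + M/44 (o(M, l) = 7 - (M + 67)/(14 - 58) = 7 - (67 + M)/(-44) = 7 - (67 + M)*(-1)/44 = 7 - (-67/44 - M/44) = 7 + (67/44 + M/44) = 375/44 + M/44)
c(X, t) = -X*(X + t)/6 (c(X, t) = -(X + t)*X/6 = -X*(X + t)/6)
o(197, 179) - (c(-20, -137) - 1*7178) = (375/44 + (1/44)*197) - (-⅙*(-20)*(-20 - 137) - 1*7178) = (375/44 + 197/44) - (-⅙*(-20)*(-157) - 7178) = 13 - (-1570/3 - 7178) = 13 - 1*(-23104/3) = 13 + 23104/3 = 23143/3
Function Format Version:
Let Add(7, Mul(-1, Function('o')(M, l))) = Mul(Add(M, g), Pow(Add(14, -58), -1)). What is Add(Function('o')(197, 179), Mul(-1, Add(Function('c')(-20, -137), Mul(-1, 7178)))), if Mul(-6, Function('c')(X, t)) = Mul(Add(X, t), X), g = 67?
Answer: Rational(23143, 3) ≈ 7714.3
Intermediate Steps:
Function('o')(M, l) = Add(Rational(375, 44), Mul(Rational(1, 44), M)) (Function('o')(M, l) = Add(7, Mul(-1, Mul(Add(M, 67), Pow(Add(14, -58), -1)))) = Add(7, Mul(-1, Mul(Add(67, M), Pow(-44, -1)))) = Add(7, Mul(-1, Mul(Add(67, M), Rational(-1, 44)))) = Add(7, Mul(-1, Add(Rational(-67, 44), Mul(Rational(-1, 44), M)))) = Add(7, Add(Rational(67, 44), Mul(Rational(1, 44), M))) = Add(Rational(375, 44), Mul(Rational(1, 44), M)))
Function('c')(X, t) = Mul(Rational(-1, 6), X, Add(X, t)) (Function('c')(X, t) = Mul(Rational(-1, 6), Mul(Add(X, t), X)) = Mul(Rational(-1, 6), Mul(X, Add(X, t))) = Mul(Rational(-1, 6), X, Add(X, t)))
Add(Function('o')(197, 179), Mul(-1, Add(Function('c')(-20, -137), Mul(-1, 7178)))) = Add(Add(Rational(375, 44), Mul(Rational(1, 44), 197)), Mul(-1, Add(Mul(Rational(-1, 6), -20, Add(-20, -137)), Mul(-1, 7178)))) = Add(Add(Rational(375, 44), Rational(197, 44)), Mul(-1, Add(Mul(Rational(-1, 6), -20, -157), -7178))) = Add(13, Mul(-1, Add(Rational(-1570, 3), -7178))) = Add(13, Mul(-1, Rational(-23104, 3))) = Add(13, Rational(23104, 3)) = Rational(23143, 3)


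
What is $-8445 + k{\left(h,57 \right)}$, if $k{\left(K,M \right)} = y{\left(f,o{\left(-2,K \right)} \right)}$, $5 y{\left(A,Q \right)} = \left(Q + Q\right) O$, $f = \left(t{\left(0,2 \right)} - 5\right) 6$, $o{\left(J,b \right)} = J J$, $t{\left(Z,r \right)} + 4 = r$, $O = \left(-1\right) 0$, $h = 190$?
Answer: $-8445$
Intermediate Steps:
$O = 0$
$t{\left(Z,r \right)} = -4 + r$
$o{\left(J,b \right)} = J^{2}$
$f = -42$ ($f = \left(\left(-4 + 2\right) - 5\right) 6 = \left(-2 - 5\right) 6 = \left(-7\right) 6 = -42$)
$y{\left(A,Q \right)} = 0$ ($y{\left(A,Q \right)} = \frac{\left(Q + Q\right) 0}{5} = \frac{2 Q 0}{5} = \frac{1}{5} \cdot 0 = 0$)
$k{\left(K,M \right)} = 0$
$-8445 + k{\left(h,57 \right)} = -8445 + 0 = -8445$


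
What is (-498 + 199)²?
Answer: 89401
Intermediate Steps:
(-498 + 199)² = (-299)² = 89401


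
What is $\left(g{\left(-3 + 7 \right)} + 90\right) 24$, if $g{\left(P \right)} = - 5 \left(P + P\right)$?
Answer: $1200$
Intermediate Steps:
$g{\left(P \right)} = - 10 P$ ($g{\left(P \right)} = - 5 \cdot 2 P = - 10 P$)
$\left(g{\left(-3 + 7 \right)} + 90\right) 24 = \left(- 10 \left(-3 + 7\right) + 90\right) 24 = \left(\left(-10\right) 4 + 90\right) 24 = \left(-40 + 90\right) 24 = 50 \cdot 24 = 1200$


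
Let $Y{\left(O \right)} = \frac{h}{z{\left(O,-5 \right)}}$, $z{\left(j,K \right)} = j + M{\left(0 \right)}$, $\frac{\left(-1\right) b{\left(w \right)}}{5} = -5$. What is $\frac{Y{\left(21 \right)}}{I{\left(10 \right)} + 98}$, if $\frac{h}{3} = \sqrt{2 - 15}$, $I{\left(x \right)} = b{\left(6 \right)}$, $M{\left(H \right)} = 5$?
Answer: $\frac{i \sqrt{13}}{1066} \approx 0.0033823 i$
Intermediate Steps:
$b{\left(w \right)} = 25$ ($b{\left(w \right)} = \left(-5\right) \left(-5\right) = 25$)
$I{\left(x \right)} = 25$
$z{\left(j,K \right)} = 5 + j$ ($z{\left(j,K \right)} = j + 5 = 5 + j$)
$h = 3 i \sqrt{13}$ ($h = 3 \sqrt{2 - 15} = 3 \sqrt{-13} = 3 i \sqrt{13} \approx 10.817 i$)
$Y{\left(O \right)} = \frac{3 i \sqrt{13}}{5 + O}$
$\frac{Y{\left(21 \right)}}{I{\left(10 \right)} + 98} = \frac{3 i \sqrt{13} \frac{1}{5 + 21}}{25 + 98} = \frac{3 i \sqrt{13} \cdot \frac{1}{26}}{123} = \frac{\frac{3}{26} i \sqrt{13}}{123} = \frac{i \sqrt{13}}{1066}$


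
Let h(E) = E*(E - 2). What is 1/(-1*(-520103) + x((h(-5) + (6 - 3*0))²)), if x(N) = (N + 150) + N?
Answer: 1/523615 ≈ 1.9098e-6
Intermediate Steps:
h(E) = E*(-2 + E)
x(N) = 150 + 2*N (x(N) = (150 + N) + N = 150 + 2*N)
1/(-1*(-520103) + x((h(-5) + (6 - 3*0))²)) = 1/(-1*(-520103) + (150 + 2*(-5*(-2 - 5) + (6 - 3*0))²)) = 1/(520103 + (150 + 2*(-5*(-7) + (6 + 0))²)) = 1/(520103 + (150 + 2*(35 + 6)²)) = 1/(520103 + (150 + 2*41²)) = 1/(520103 + (150 + 2*1681)) = 1/(520103 + (150 + 3362)) = 1/(520103 + 3512) = 1/523615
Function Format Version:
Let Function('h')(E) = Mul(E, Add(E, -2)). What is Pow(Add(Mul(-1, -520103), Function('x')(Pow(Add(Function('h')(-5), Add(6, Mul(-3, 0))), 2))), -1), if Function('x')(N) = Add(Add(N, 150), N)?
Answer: Rational(1, 523615) ≈ 1.9098e-6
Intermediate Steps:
Function('h')(E) = Mul(E, Add(-2, E))
Function('x')(N) = Add(150, Mul(2, N)) (Function('x')(N) = Add(Add(150, N), N) = Add(150, Mul(2, N)))
Pow(Add(Mul(-1, -520103), Function('x')(Pow(Add(Function('h')(-5), Add(6, Mul(-3, 0))), 2))), -1) = Pow(Add(Mul(-1, -520103), Add(150, Mul(2, Pow(Add(Mul(-5, Add(-2, -5)), Add(6, Mul(-3, 0))), 2)))), -1) = Pow(Add(520103, Add(150, Mul(2, Pow(Add(Mul(-5, -7), Add(6, 0)), 2)))), -1) = Pow(Add(520103, Add(150, Mul(2, Pow(Add(35, 6), 2)))), -1) = Pow(Add(520103, Add(150, Mul(2, Pow(41, 2)))), -1) = Pow(Add(520103, Add(150, Mul(2, 1681))), -1) = Pow(Add(520103, Add(150, 3362)), -1) = Pow(Add(520103, 3512), -1) = Pow(523615, -1) = Rational(1, 523615)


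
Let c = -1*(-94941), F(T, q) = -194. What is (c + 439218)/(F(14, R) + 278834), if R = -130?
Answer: 59351/30960 ≈ 1.9170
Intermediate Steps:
c = 94941
(c + 439218)/(F(14, R) + 278834) = (94941 + 439218)/(-194 + 278834) = 534159/278640 = 534159*(1/278640) = 59351/30960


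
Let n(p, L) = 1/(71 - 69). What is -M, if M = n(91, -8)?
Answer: -½ ≈ -0.50000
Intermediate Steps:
n(p, L) = ½ (n(p, L) = 1/2 = ½)
M = ½ ≈ 0.50000
-M = -1*½ = -½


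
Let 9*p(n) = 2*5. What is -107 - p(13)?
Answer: -973/9 ≈ -108.11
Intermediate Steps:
p(n) = 10/9 (p(n) = (2*5)/9 = (1/9)*10 = 10/9)
-107 - p(13) = -107 - 1*10/9 = -107 - 10/9 = -973/9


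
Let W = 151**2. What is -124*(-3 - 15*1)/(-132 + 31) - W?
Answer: -2305133/101 ≈ -22823.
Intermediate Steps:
W = 22801
-124*(-3 - 15*1)/(-132 + 31) - W = -124*(-3 - 15*1)/(-132 + 31) - 1*22801 = -124*(-3 - 15)/(-101) - 22801 = -(-2232)*(-1)/101 - 22801 = -124*18/101 - 22801 = -2232/101 - 22801 = -2305133/101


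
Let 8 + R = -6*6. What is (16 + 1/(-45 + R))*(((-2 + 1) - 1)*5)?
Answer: -14230/89 ≈ -159.89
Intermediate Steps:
R = -44 (R = -8 - 6*6 = -8 - 36 = -44)
(16 + 1/(-45 + R))*(((-2 + 1) - 1)*5) = (16 + 1/(-45 - 44))*(((-2 + 1) - 1)*5) = (16 + 1/(-89))*((-1 - 1)*5) = (16 - 1/89)*(-2*5) = (1423/89)*(-10) = -14230/89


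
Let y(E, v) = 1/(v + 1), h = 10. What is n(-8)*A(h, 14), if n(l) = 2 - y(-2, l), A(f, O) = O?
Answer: 30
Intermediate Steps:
y(E, v) = 1/(1 + v)
n(l) = 2 - 1/(1 + l)
n(-8)*A(h, 14) = ((1 + 2*(-8))/(1 - 8))*14 = ((1 - 16)/(-7))*14 = -⅐*(-15)*14 = (15/7)*14 = 30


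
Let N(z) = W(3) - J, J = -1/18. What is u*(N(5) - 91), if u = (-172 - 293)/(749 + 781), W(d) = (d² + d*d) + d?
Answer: 39029/1836 ≈ 21.258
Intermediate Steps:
W(d) = d + 2*d² (W(d) = (d² + d²) + d = 2*d² + d = d + 2*d²)
u = -31/102 (u = -465/1530 = -465*1/1530 = -31/102 ≈ -0.30392)
J = -1/18 (J = -1*1/18 = -1/18 ≈ -0.055556)
N(z) = 379/18 (N(z) = 3*(1 + 2*3) - 1*(-1/18) = 3*(1 + 6) + 1/18 = 3*7 + 1/18 = 21 + 1/18 = 379/18)
u*(N(5) - 91) = -31*(379/18 - 91)/102 = -31/102*(-1259/18) = 39029/1836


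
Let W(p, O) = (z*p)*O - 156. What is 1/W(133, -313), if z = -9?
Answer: 1/374505 ≈ 2.6702e-6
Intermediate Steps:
W(p, O) = -156 - 9*O*p (W(p, O) = (-9*p)*O - 156 = -9*O*p - 156 = -156 - 9*O*p)
1/W(133, -313) = 1/(-156 - 9*(-313)*133) = 1/(-156 + 374661) = 1/374505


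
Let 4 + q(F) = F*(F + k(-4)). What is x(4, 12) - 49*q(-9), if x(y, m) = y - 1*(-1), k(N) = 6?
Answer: -1122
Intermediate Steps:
x(y, m) = 1 + y (x(y, m) = y + 1 = 1 + y)
q(F) = -4 + F*(6 + F) (q(F) = -4 + F*(F + 6) = -4 + F*(6 + F))
x(4, 12) - 49*q(-9) = (1 + 4) - 49*(-4 + (-9)² + 6*(-9)) = 5 - 49*(-4 + 81 - 54) = 5 - 49*23 = 5 - 1127 = -1122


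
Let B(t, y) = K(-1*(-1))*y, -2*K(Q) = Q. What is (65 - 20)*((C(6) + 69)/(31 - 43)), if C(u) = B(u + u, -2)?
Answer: -525/2 ≈ -262.50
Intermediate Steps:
K(Q) = -Q/2
B(t, y) = -y/2 (B(t, y) = (-(-1)*(-1)/2)*y = (-½*1)*y = -y/2)
C(u) = 1 (C(u) = -½*(-2) = 1)
(65 - 20)*((C(6) + 69)/(31 - 43)) = (65 - 20)*((1 + 69)/(31 - 43)) = 45*(70/(-12)) = 45*(70*(-1/12)) = 45*(-35/6) = -525/2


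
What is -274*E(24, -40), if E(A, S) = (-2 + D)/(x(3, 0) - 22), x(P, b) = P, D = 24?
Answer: 6028/19 ≈ 317.26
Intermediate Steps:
E(A, S) = -22/19 (E(A, S) = (-2 + 24)/(3 - 22) = 22/(-19) = 22*(-1/19) = -22/19)
-274*E(24, -40) = -274*(-22/19) = 6028/19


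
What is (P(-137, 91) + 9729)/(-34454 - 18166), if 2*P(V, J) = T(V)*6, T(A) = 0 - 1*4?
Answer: -3239/17540 ≈ -0.18466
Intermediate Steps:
T(A) = -4 (T(A) = 0 - 4 = -4)
P(V, J) = -12 (P(V, J) = (-4*6)/2 = (½)*(-24) = -12)
(P(-137, 91) + 9729)/(-34454 - 18166) = (-12 + 9729)/(-34454 - 18166) = 9717/(-52620) = 9717*(-1/52620) = -3239/17540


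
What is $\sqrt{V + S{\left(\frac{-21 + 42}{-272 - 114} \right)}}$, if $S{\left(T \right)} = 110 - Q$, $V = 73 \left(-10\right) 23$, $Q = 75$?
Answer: $i \sqrt{16755} \approx 129.44 i$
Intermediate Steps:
$V = -16790$ ($V = \left(-730\right) 23 = -16790$)
$S{\left(T \right)} = 35$ ($S{\left(T \right)} = 110 - 75 = 35$)
$\sqrt{V + S{\left(\frac{-21 + 42}{-272 - 114} \right)}} = \sqrt{-16790 + 35} = \sqrt{-16755} = i \sqrt{16755}$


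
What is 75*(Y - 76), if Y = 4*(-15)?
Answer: -10200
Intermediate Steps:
Y = -60
75*(Y - 76) = 75*(-60 - 76) = 75*(-136) = -10200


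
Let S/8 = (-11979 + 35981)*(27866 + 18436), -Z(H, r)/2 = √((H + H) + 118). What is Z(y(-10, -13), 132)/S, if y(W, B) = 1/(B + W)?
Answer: -√15594/51121667784 ≈ -2.4427e-9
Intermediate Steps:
Z(H, r) = -2*√(118 + 2*H) (Z(H, r) = -2*√((H + H) + 118) = -2*√(2*H + 118) = -2*√(118 + 2*H))
S = 8890724832 (S = 8*((-11979 + 35981)*(27866 + 18436)) = 8*(24002*46302) = 8*1111340604 = 8890724832)
Z(y(-10, -13), 132)/S = -2*√(118 + 2/(-13 - 10))/8890724832 = -2*√(118 + 2/(-23))*(1/8890724832) = -2*√(118 + 2*(-1/23))*(1/8890724832) = -2*√(118 - 2/23)*(1/8890724832) = -4*√15594/23*(1/8890724832) = -√15594/51121667784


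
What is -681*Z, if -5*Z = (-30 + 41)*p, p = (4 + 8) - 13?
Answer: -7491/5 ≈ -1498.2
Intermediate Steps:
p = -1 (p = 12 - 13 = -1)
Z = 11/5 (Z = -(-30 + 41)*(-1)/5 = -11*(-1)/5 = -⅕*(-11) = 11/5 ≈ 2.2000)
-681*Z = -681*11/5 = -7491/5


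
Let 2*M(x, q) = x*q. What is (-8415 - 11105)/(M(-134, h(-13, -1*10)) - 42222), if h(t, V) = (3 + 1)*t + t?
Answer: 19520/37867 ≈ 0.51549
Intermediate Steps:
h(t, V) = 5*t (h(t, V) = 4*t + t = 5*t)
M(x, q) = q*x/2 (M(x, q) = (x*q)/2 = (q*x)/2 = q*x/2)
(-8415 - 11105)/(M(-134, h(-13, -1*10)) - 42222) = (-8415 - 11105)/((½)*(5*(-13))*(-134) - 42222) = -19520/((½)*(-65)*(-134) - 42222) = -19520/(4355 - 42222) = -19520/(-37867) = -19520*(-1/37867) = 19520/37867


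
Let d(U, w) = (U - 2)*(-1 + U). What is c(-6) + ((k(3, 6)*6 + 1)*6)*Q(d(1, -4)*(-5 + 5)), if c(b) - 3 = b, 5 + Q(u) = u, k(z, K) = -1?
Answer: 147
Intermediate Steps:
d(U, w) = (-1 + U)*(-2 + U) (d(U, w) = (-2 + U)*(-1 + U) = (-1 + U)*(-2 + U))
Q(u) = -5 + u
c(b) = 3 + b
c(-6) + ((k(3, 6)*6 + 1)*6)*Q(d(1, -4)*(-5 + 5)) = (3 - 6) + ((-1*6 + 1)*6)*(-5 + (2 + 1**2 - 3*1)*(-5 + 5)) = -3 + ((-6 + 1)*6)*(-5 + (2 + 1 - 3)*0) = -3 + (-5*6)*(-5 + 0*0) = -3 - 30*(-5 + 0) = -3 - 30*(-5) = -3 + 150 = 147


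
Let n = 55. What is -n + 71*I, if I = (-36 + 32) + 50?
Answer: 3211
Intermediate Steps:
I = 46 (I = -4 + 50 = 46)
-n + 71*I = -1*55 + 71*46 = -55 + 3266 = 3211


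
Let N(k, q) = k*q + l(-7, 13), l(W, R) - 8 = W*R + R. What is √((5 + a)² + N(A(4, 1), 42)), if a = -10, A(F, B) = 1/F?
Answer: I*√138/2 ≈ 5.8737*I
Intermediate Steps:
l(W, R) = 8 + R + R*W (l(W, R) = 8 + (W*R + R) = 8 + (R*W + R) = 8 + (R + R*W) = 8 + R + R*W)
N(k, q) = -70 + k*q (N(k, q) = k*q + (8 + 13 + 13*(-7)) = k*q + (8 + 13 - 91) = k*q - 70 = -70 + k*q)
√((5 + a)² + N(A(4, 1), 42)) = √((5 - 10)² + (-70 + 42/4)) = √((-5)² + (-70 + (¼)*42)) = √(25 + (-70 + 21/2)) = √(25 - 119/2) = √(-69/2) = I*√138/2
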